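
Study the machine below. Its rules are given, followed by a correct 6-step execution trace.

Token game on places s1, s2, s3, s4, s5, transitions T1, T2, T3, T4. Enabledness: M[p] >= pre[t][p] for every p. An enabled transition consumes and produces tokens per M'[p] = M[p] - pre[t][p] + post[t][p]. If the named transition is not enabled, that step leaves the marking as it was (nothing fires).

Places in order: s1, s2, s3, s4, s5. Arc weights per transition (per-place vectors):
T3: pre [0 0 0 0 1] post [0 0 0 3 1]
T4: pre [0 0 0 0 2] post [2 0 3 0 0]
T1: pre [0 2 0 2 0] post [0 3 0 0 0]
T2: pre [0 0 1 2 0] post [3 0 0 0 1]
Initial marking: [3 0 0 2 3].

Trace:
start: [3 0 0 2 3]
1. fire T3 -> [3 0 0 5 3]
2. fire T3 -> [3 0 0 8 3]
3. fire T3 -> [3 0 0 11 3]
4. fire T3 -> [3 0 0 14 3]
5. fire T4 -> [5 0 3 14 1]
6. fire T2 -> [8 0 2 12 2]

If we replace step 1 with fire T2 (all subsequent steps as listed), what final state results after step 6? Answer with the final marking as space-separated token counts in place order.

(re-executing from step 1 with the substitution; state before step 1: [3 0 0 2 3])
1. fire T2 -> [3 0 0 2 3]
2. fire T3 -> [3 0 0 5 3]
3. fire T3 -> [3 0 0 8 3]
4. fire T3 -> [3 0 0 11 3]
5. fire T4 -> [5 0 3 11 1]
6. fire T2 -> [8 0 2 9 2]

8 0 2 9 2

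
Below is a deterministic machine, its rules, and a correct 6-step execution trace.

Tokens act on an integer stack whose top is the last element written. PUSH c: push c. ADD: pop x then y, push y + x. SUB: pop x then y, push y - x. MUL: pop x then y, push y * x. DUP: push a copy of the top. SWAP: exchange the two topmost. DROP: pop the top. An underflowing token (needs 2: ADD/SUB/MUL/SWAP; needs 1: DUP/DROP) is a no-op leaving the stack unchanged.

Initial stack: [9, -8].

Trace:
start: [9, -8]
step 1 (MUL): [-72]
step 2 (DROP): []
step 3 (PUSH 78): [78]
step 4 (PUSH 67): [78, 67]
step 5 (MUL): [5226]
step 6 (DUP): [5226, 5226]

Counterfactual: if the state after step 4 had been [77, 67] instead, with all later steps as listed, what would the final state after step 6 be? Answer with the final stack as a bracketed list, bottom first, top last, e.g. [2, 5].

[5159, 5159]

state after step 4 := [77, 67]
step 5 (MUL): [5159]
step 6 (DUP): [5159, 5159]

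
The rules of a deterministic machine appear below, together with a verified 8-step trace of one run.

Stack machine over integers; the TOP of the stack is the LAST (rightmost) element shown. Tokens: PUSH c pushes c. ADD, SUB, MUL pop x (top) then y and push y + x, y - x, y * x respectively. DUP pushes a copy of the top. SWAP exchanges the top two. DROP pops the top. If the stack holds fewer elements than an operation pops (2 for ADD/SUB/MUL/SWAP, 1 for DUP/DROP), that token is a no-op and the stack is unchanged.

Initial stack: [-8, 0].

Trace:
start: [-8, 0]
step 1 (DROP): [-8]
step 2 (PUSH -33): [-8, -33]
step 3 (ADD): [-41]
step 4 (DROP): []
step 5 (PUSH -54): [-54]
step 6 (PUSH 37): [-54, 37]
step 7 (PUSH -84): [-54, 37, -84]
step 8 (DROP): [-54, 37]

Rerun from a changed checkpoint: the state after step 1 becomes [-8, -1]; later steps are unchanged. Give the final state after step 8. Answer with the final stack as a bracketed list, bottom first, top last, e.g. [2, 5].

state after step 1 := [-8, -1]
step 2 (PUSH -33): [-8, -1, -33]
step 3 (ADD): [-8, -34]
step 4 (DROP): [-8]
step 5 (PUSH -54): [-8, -54]
step 6 (PUSH 37): [-8, -54, 37]
step 7 (PUSH -84): [-8, -54, 37, -84]
step 8 (DROP): [-8, -54, 37]

[-8, -54, 37]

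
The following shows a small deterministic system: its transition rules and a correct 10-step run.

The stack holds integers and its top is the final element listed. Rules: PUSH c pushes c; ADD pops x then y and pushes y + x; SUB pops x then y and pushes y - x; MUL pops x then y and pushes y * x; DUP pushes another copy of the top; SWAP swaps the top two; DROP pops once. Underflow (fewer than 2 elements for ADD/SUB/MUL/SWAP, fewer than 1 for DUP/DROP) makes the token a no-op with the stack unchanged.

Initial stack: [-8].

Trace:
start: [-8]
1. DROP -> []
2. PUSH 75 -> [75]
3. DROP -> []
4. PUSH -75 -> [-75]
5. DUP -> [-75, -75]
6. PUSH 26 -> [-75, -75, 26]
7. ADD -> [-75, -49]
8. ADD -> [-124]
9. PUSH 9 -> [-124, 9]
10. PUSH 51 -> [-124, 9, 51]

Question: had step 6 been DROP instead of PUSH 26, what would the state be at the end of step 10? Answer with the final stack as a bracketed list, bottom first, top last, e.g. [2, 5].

[-75, 9, 51]

(re-executing from step 6 with the substitution; state before step 6: [-75, -75])
6. DROP -> [-75]
7. ADD -> [-75]
8. ADD -> [-75]
9. PUSH 9 -> [-75, 9]
10. PUSH 51 -> [-75, 9, 51]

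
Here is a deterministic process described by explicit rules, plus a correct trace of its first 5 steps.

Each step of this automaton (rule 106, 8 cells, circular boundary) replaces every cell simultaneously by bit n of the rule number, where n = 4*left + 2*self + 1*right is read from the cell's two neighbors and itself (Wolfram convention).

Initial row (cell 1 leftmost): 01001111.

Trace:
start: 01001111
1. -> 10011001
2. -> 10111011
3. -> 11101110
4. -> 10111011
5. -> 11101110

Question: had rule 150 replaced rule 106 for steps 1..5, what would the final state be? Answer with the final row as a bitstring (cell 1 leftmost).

(re-executing steps 1..5 under rule 150; state before step 1: 01001111)
1. -> 01110110
2. -> 10100001
3. -> 00110010
4. -> 01001111
5. -> 01110110

01110110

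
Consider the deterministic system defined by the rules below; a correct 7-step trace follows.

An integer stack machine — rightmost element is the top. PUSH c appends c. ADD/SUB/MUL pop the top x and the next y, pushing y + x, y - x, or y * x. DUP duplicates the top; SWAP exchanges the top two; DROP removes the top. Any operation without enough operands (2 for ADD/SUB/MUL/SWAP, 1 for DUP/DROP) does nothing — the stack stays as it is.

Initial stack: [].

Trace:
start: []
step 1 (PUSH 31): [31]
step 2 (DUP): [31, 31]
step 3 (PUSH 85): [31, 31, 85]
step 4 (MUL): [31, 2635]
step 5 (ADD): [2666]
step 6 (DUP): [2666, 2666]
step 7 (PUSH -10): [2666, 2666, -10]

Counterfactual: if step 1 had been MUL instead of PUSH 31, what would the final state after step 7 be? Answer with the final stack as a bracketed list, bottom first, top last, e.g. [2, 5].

(re-executing from step 1 with the substitution; state before step 1: [])
step 1 (MUL): []
step 2 (DUP): []
step 3 (PUSH 85): [85]
step 4 (MUL): [85]
step 5 (ADD): [85]
step 6 (DUP): [85, 85]
step 7 (PUSH -10): [85, 85, -10]

[85, 85, -10]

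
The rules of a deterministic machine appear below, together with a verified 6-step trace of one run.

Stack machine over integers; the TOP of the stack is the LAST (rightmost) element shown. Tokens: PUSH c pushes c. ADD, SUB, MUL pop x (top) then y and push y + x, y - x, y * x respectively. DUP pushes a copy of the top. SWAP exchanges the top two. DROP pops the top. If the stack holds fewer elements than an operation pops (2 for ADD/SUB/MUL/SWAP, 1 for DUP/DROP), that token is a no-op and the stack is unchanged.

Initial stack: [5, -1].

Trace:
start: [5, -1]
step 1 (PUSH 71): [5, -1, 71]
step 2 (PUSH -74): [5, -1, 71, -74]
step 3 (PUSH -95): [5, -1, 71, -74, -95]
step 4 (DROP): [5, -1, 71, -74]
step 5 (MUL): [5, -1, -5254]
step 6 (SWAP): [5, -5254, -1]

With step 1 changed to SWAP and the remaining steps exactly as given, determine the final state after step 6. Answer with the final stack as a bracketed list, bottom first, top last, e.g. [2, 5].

[-370, -1]

(re-executing from step 1 with the substitution; state before step 1: [5, -1])
step 1 (SWAP): [-1, 5]
step 2 (PUSH -74): [-1, 5, -74]
step 3 (PUSH -95): [-1, 5, -74, -95]
step 4 (DROP): [-1, 5, -74]
step 5 (MUL): [-1, -370]
step 6 (SWAP): [-370, -1]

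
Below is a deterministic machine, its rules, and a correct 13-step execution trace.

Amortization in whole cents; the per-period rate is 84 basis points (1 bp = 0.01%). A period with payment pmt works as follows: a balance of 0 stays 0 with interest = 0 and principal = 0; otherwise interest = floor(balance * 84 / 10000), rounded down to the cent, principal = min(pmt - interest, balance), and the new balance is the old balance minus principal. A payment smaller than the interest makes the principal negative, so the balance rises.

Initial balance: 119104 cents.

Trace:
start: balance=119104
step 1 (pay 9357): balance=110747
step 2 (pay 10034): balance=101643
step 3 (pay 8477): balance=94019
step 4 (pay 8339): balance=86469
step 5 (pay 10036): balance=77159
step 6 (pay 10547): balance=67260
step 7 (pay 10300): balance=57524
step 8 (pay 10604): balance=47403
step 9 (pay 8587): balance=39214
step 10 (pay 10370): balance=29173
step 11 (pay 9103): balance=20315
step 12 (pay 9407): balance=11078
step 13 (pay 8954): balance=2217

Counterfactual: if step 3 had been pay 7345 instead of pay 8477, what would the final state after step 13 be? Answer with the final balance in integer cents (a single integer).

3447

(re-executing from step 3 with the substitution; state before step 3: balance=101643)
step 3 (pay 7345): balance=95151
step 4 (pay 8339): balance=87611
step 5 (pay 10036): balance=78310
step 6 (pay 10547): balance=68420
step 7 (pay 10300): balance=58694
step 8 (pay 10604): balance=48583
step 9 (pay 8587): balance=40404
step 10 (pay 10370): balance=30373
step 11 (pay 9103): balance=21525
step 12 (pay 9407): balance=12298
step 13 (pay 8954): balance=3447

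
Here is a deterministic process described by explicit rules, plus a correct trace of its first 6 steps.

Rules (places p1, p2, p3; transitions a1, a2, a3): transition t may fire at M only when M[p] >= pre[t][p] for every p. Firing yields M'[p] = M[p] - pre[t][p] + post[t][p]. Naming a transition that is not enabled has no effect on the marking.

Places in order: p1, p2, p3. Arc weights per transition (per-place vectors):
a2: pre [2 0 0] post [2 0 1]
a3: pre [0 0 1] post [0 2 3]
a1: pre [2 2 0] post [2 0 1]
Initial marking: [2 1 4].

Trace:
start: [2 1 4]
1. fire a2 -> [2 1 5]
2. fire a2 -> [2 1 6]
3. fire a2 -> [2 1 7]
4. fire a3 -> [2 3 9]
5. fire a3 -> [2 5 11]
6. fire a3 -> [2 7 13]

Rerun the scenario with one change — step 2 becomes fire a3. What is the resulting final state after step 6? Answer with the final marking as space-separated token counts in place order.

(re-executing from step 2 with the substitution; state before step 2: [2 1 5])
2. fire a3 -> [2 3 7]
3. fire a2 -> [2 3 8]
4. fire a3 -> [2 5 10]
5. fire a3 -> [2 7 12]
6. fire a3 -> [2 9 14]

2 9 14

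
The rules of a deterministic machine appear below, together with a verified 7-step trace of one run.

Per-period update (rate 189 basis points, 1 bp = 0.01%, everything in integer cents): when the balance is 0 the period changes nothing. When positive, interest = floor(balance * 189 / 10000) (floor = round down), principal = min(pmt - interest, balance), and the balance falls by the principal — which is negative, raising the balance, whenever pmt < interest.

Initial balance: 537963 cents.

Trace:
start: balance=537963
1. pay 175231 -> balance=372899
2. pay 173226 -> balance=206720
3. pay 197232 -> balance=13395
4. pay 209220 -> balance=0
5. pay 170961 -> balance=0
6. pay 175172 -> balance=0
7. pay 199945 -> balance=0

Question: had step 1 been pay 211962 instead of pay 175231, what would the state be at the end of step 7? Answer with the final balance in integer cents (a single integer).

(re-executing from step 1 with the substitution; state before step 1: balance=537963)
1. pay 211962 -> balance=336168
2. pay 173226 -> balance=169295
3. pay 197232 -> balance=0
4. pay 209220 -> balance=0
5. pay 170961 -> balance=0
6. pay 175172 -> balance=0
7. pay 199945 -> balance=0

0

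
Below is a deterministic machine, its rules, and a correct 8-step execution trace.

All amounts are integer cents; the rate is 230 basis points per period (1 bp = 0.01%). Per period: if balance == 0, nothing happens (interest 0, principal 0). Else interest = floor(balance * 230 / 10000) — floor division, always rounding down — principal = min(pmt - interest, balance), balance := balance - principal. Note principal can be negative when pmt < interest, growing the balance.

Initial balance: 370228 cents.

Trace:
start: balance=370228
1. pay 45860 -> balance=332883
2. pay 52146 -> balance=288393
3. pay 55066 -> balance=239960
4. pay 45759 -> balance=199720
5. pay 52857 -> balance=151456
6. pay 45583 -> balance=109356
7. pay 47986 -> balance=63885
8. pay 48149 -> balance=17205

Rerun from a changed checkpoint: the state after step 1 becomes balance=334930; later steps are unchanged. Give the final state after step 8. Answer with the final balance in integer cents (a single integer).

state after step 1 := balance=334930
2. pay 52146 -> balance=290487
3. pay 55066 -> balance=242102
4. pay 45759 -> balance=201911
5. pay 52857 -> balance=153697
6. pay 45583 -> balance=111649
7. pay 47986 -> balance=66230
8. pay 48149 -> balance=19604

19604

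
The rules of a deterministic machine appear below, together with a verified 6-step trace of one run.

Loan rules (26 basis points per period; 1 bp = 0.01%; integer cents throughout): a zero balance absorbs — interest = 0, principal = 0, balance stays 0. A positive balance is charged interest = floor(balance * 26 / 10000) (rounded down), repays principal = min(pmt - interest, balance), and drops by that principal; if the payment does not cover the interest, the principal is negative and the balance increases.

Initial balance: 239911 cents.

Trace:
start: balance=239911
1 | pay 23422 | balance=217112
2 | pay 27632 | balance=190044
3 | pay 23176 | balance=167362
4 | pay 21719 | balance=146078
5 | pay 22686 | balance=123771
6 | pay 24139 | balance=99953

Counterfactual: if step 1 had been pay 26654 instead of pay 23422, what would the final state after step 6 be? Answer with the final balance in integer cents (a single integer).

96679

(re-executing from step 1 with the substitution; state before step 1: balance=239911)
1 | pay 26654 | balance=213880
2 | pay 27632 | balance=186804
3 | pay 23176 | balance=164113
4 | pay 21719 | balance=142820
5 | pay 22686 | balance=120505
6 | pay 24139 | balance=96679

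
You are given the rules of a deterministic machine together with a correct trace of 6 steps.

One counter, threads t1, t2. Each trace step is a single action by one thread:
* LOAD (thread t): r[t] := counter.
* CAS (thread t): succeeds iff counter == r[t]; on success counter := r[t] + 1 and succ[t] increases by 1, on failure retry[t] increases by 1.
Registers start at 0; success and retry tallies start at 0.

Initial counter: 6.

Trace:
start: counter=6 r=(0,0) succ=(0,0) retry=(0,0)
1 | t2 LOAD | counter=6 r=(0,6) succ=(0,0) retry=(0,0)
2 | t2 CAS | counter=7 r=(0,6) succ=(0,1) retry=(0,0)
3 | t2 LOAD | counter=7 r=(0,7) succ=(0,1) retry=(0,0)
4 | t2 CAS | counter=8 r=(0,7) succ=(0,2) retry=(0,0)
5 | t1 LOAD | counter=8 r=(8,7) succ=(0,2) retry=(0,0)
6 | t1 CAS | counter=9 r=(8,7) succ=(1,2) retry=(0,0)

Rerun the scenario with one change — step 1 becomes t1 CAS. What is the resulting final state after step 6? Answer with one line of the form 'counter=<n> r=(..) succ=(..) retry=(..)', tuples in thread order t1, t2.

(re-executing from step 1 with the substitution; state before step 1: counter=6 r=(0,0) succ=(0,0) retry=(0,0))
1 | t1 CAS | counter=6 r=(0,0) succ=(0,0) retry=(1,0)
2 | t2 CAS | counter=6 r=(0,0) succ=(0,0) retry=(1,1)
3 | t2 LOAD | counter=6 r=(0,6) succ=(0,0) retry=(1,1)
4 | t2 CAS | counter=7 r=(0,6) succ=(0,1) retry=(1,1)
5 | t1 LOAD | counter=7 r=(7,6) succ=(0,1) retry=(1,1)
6 | t1 CAS | counter=8 r=(7,6) succ=(1,1) retry=(1,1)

counter=8 r=(7,6) succ=(1,1) retry=(1,1)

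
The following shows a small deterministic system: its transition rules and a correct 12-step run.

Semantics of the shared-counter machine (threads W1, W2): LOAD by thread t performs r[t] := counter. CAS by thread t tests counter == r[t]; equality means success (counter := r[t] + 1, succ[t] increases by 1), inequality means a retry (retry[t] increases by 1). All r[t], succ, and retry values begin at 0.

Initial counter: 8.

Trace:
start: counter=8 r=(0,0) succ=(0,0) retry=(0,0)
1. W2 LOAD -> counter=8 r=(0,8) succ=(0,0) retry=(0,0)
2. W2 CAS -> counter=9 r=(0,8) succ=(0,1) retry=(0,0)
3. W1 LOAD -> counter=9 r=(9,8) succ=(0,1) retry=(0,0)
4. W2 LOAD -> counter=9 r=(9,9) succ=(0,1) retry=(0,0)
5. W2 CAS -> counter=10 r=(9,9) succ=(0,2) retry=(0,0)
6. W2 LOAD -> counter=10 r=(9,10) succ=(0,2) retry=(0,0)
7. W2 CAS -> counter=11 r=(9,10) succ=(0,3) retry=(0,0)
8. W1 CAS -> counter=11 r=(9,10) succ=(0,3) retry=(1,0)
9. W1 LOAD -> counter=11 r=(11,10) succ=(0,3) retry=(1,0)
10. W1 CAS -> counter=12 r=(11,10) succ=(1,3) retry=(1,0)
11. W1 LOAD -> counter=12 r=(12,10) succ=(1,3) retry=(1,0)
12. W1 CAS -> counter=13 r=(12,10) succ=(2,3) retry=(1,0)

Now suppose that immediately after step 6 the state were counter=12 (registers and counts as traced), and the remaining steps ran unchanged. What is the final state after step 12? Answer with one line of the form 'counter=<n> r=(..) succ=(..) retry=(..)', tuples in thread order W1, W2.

counter=14 r=(13,10) succ=(2,2) retry=(1,1)

state after step 6 := counter=12 r=(9,10) succ=(0,2) retry=(0,0)
7. W2 CAS -> counter=12 r=(9,10) succ=(0,2) retry=(0,1)
8. W1 CAS -> counter=12 r=(9,10) succ=(0,2) retry=(1,1)
9. W1 LOAD -> counter=12 r=(12,10) succ=(0,2) retry=(1,1)
10. W1 CAS -> counter=13 r=(12,10) succ=(1,2) retry=(1,1)
11. W1 LOAD -> counter=13 r=(13,10) succ=(1,2) retry=(1,1)
12. W1 CAS -> counter=14 r=(13,10) succ=(2,2) retry=(1,1)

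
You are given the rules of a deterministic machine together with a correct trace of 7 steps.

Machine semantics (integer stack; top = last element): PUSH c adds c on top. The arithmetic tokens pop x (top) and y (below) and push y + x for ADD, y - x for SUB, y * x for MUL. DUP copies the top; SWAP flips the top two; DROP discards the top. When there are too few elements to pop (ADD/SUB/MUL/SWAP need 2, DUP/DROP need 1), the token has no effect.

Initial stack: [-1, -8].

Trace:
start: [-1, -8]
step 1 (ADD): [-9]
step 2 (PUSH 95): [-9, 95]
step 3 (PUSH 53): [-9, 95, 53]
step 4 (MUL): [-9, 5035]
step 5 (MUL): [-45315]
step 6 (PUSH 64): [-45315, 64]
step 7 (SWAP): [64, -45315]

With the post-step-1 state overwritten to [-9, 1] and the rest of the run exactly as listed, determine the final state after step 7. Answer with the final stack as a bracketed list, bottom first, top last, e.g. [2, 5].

state after step 1 := [-9, 1]
step 2 (PUSH 95): [-9, 1, 95]
step 3 (PUSH 53): [-9, 1, 95, 53]
step 4 (MUL): [-9, 1, 5035]
step 5 (MUL): [-9, 5035]
step 6 (PUSH 64): [-9, 5035, 64]
step 7 (SWAP): [-9, 64, 5035]

[-9, 64, 5035]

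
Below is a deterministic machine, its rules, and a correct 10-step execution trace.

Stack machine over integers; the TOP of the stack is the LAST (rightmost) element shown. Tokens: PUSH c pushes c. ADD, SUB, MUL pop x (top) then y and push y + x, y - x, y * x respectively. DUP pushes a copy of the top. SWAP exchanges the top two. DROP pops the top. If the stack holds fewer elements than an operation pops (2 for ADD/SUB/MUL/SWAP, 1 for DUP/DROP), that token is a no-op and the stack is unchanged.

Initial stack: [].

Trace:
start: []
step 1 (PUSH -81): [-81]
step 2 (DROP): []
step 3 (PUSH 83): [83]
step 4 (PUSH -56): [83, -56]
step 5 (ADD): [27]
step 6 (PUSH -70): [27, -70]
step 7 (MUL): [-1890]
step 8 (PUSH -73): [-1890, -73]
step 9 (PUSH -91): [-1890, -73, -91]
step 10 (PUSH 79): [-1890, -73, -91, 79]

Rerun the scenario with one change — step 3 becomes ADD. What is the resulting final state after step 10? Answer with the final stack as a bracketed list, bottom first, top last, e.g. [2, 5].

(re-executing from step 3 with the substitution; state before step 3: [])
step 3 (ADD): []
step 4 (PUSH -56): [-56]
step 5 (ADD): [-56]
step 6 (PUSH -70): [-56, -70]
step 7 (MUL): [3920]
step 8 (PUSH -73): [3920, -73]
step 9 (PUSH -91): [3920, -73, -91]
step 10 (PUSH 79): [3920, -73, -91, 79]

[3920, -73, -91, 79]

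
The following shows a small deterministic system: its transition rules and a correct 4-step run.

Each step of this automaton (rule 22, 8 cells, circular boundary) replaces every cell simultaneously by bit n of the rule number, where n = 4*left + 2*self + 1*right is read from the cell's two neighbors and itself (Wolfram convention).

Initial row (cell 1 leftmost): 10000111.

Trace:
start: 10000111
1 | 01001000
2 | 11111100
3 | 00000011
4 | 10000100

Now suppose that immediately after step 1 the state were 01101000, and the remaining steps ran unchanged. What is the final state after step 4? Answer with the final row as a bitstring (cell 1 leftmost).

state after step 1 := 01101000
2 | 10001100
3 | 11010011
4 | 00011100

00011100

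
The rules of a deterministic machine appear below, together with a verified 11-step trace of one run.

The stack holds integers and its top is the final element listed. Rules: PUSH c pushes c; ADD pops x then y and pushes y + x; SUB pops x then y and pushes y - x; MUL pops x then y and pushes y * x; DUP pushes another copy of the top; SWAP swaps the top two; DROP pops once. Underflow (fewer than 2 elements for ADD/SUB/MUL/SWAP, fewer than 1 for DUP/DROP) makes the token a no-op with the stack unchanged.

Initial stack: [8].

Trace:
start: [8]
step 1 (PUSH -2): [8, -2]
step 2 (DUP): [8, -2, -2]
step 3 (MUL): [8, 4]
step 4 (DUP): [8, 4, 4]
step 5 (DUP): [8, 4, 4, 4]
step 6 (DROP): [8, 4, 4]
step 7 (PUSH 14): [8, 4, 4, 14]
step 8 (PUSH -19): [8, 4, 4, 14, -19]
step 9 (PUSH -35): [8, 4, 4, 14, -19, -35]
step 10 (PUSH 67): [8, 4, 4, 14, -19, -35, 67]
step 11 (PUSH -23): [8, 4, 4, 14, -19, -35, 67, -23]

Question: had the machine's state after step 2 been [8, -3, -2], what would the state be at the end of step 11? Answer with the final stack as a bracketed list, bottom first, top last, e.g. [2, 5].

state after step 2 := [8, -3, -2]
step 3 (MUL): [8, 6]
step 4 (DUP): [8, 6, 6]
step 5 (DUP): [8, 6, 6, 6]
step 6 (DROP): [8, 6, 6]
step 7 (PUSH 14): [8, 6, 6, 14]
step 8 (PUSH -19): [8, 6, 6, 14, -19]
step 9 (PUSH -35): [8, 6, 6, 14, -19, -35]
step 10 (PUSH 67): [8, 6, 6, 14, -19, -35, 67]
step 11 (PUSH -23): [8, 6, 6, 14, -19, -35, 67, -23]

[8, 6, 6, 14, -19, -35, 67, -23]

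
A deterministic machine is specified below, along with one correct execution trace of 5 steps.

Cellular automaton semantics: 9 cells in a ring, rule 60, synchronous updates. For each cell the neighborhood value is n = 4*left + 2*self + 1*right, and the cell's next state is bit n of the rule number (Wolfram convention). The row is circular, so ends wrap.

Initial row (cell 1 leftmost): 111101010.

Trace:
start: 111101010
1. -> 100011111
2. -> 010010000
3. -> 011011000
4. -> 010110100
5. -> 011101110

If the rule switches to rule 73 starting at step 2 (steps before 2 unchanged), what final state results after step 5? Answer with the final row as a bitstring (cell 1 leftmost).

(re-executing steps 2..5 under rule 73; state before step 2: 100011111)
2. -> 101010000
3. -> 000000110
4. -> 111110110
5. -> 100010110

100010110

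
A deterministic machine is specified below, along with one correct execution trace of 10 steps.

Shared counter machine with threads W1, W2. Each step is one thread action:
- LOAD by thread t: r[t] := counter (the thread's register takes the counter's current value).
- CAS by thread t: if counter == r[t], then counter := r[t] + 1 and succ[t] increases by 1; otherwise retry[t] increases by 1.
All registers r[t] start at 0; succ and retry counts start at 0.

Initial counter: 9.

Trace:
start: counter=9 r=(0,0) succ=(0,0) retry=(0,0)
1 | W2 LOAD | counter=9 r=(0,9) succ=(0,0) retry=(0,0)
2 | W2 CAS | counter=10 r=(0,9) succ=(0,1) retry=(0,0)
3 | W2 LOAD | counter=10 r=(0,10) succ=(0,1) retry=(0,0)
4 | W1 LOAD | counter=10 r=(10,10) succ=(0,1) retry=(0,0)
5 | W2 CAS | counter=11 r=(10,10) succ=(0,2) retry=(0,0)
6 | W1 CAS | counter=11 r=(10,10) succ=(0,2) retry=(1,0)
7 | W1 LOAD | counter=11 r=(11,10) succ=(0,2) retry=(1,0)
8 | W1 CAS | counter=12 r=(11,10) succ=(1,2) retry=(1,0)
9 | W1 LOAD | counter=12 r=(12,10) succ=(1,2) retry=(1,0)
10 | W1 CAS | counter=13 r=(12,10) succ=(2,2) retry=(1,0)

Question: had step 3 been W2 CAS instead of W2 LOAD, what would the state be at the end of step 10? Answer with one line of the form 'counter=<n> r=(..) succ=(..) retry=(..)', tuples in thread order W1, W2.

(re-executing from step 3 with the substitution; state before step 3: counter=10 r=(0,9) succ=(0,1) retry=(0,0))
3 | W2 CAS | counter=10 r=(0,9) succ=(0,1) retry=(0,1)
4 | W1 LOAD | counter=10 r=(10,9) succ=(0,1) retry=(0,1)
5 | W2 CAS | counter=10 r=(10,9) succ=(0,1) retry=(0,2)
6 | W1 CAS | counter=11 r=(10,9) succ=(1,1) retry=(0,2)
7 | W1 LOAD | counter=11 r=(11,9) succ=(1,1) retry=(0,2)
8 | W1 CAS | counter=12 r=(11,9) succ=(2,1) retry=(0,2)
9 | W1 LOAD | counter=12 r=(12,9) succ=(2,1) retry=(0,2)
10 | W1 CAS | counter=13 r=(12,9) succ=(3,1) retry=(0,2)

counter=13 r=(12,9) succ=(3,1) retry=(0,2)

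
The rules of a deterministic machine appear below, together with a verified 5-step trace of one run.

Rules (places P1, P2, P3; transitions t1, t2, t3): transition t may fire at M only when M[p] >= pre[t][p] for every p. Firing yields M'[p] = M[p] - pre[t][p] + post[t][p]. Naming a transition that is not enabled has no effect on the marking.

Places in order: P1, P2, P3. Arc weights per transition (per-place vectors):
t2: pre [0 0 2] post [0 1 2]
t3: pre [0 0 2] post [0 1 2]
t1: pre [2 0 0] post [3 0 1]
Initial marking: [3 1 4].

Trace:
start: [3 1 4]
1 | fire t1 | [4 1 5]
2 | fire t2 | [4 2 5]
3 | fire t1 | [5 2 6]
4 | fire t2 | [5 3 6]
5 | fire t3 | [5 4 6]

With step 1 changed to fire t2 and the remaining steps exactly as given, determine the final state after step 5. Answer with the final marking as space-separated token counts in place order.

(re-executing from step 1 with the substitution; state before step 1: [3 1 4])
1 | fire t2 | [3 2 4]
2 | fire t2 | [3 3 4]
3 | fire t1 | [4 3 5]
4 | fire t2 | [4 4 5]
5 | fire t3 | [4 5 5]

4 5 5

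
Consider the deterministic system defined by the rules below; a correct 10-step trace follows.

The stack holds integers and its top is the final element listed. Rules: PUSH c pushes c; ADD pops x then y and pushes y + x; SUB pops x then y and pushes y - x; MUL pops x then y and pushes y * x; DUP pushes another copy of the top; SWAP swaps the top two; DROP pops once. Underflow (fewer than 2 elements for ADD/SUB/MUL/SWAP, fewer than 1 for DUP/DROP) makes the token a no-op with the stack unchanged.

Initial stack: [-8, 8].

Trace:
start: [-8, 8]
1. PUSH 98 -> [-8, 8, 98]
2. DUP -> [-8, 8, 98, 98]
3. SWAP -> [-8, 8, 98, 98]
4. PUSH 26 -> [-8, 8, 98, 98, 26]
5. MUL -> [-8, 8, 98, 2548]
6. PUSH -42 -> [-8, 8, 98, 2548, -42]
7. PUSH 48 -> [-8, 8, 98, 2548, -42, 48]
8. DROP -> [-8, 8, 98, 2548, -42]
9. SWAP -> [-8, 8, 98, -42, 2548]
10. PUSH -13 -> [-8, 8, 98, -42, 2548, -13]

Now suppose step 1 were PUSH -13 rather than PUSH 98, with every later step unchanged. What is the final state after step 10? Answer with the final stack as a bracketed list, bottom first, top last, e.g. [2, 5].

[-8, 8, -13, -42, -338, -13]

(re-executing from step 1 with the substitution; state before step 1: [-8, 8])
1. PUSH -13 -> [-8, 8, -13]
2. DUP -> [-8, 8, -13, -13]
3. SWAP -> [-8, 8, -13, -13]
4. PUSH 26 -> [-8, 8, -13, -13, 26]
5. MUL -> [-8, 8, -13, -338]
6. PUSH -42 -> [-8, 8, -13, -338, -42]
7. PUSH 48 -> [-8, 8, -13, -338, -42, 48]
8. DROP -> [-8, 8, -13, -338, -42]
9. SWAP -> [-8, 8, -13, -42, -338]
10. PUSH -13 -> [-8, 8, -13, -42, -338, -13]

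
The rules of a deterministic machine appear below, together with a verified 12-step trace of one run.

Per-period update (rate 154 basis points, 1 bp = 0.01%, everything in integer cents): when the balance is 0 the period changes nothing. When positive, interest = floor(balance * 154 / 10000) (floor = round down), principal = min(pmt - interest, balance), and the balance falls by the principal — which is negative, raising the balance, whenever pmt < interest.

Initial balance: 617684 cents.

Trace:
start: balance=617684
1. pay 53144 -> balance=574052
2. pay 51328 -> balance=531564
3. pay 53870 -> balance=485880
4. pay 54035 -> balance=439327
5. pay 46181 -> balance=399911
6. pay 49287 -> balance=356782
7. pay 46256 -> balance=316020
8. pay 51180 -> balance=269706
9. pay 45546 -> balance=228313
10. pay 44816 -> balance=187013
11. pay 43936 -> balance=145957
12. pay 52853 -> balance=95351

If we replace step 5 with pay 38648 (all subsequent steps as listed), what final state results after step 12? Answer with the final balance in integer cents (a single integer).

(re-executing from step 5 with the substitution; state before step 5: balance=439327)
5. pay 38648 -> balance=407444
6. pay 49287 -> balance=364431
7. pay 46256 -> balance=323787
8. pay 51180 -> balance=277593
9. pay 45546 -> balance=236321
10. pay 44816 -> balance=195144
11. pay 43936 -> balance=154213
12. pay 52853 -> balance=103734

103734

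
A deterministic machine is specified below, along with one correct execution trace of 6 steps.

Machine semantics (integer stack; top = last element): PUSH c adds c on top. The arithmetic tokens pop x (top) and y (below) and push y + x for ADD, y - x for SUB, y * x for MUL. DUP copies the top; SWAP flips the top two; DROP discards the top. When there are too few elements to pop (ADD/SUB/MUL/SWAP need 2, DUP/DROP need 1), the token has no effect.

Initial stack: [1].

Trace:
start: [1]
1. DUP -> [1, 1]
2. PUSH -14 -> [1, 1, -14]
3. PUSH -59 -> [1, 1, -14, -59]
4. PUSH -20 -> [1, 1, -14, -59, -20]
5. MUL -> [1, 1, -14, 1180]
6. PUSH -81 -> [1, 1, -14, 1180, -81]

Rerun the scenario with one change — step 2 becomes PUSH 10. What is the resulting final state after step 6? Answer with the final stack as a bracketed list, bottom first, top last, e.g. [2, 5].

[1, 1, 10, 1180, -81]

(re-executing from step 2 with the substitution; state before step 2: [1, 1])
2. PUSH 10 -> [1, 1, 10]
3. PUSH -59 -> [1, 1, 10, -59]
4. PUSH -20 -> [1, 1, 10, -59, -20]
5. MUL -> [1, 1, 10, 1180]
6. PUSH -81 -> [1, 1, 10, 1180, -81]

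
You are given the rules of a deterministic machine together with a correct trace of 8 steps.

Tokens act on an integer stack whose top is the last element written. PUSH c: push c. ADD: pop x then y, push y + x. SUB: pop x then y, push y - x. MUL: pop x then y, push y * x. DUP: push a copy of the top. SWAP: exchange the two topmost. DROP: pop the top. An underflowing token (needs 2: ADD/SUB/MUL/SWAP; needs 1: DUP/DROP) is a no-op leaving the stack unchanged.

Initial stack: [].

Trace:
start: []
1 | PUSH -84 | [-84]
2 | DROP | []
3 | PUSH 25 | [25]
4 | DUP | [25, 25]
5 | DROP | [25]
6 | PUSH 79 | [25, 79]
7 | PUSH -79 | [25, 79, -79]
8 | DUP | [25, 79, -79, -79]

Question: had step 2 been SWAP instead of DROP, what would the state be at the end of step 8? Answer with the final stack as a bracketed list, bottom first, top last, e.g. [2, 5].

(re-executing from step 2 with the substitution; state before step 2: [-84])
2 | SWAP | [-84]
3 | PUSH 25 | [-84, 25]
4 | DUP | [-84, 25, 25]
5 | DROP | [-84, 25]
6 | PUSH 79 | [-84, 25, 79]
7 | PUSH -79 | [-84, 25, 79, -79]
8 | DUP | [-84, 25, 79, -79, -79]

[-84, 25, 79, -79, -79]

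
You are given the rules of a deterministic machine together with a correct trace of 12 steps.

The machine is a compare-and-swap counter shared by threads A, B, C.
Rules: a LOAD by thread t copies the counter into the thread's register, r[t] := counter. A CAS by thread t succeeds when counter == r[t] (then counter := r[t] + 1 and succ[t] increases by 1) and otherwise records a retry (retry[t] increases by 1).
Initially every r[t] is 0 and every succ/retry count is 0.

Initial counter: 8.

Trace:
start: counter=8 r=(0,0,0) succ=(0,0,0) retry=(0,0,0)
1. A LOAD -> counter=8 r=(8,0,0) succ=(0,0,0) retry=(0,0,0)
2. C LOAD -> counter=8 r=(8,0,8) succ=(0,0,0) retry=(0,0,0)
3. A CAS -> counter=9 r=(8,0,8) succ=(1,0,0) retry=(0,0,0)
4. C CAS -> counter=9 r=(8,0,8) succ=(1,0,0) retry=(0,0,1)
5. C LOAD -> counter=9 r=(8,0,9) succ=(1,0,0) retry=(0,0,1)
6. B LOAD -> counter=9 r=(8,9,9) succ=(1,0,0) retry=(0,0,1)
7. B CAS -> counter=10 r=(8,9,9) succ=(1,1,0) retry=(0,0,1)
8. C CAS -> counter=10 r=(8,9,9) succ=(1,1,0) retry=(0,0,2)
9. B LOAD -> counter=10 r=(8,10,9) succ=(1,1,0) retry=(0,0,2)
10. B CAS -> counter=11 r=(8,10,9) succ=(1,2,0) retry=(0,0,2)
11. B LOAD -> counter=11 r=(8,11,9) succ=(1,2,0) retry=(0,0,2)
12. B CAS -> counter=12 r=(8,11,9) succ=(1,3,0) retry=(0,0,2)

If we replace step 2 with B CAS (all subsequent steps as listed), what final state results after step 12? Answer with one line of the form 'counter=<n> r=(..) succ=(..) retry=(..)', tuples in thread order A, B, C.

counter=12 r=(8,11,9) succ=(1,3,0) retry=(0,1,2)

(re-executing from step 2 with the substitution; state before step 2: counter=8 r=(8,0,0) succ=(0,0,0) retry=(0,0,0))
2. B CAS -> counter=8 r=(8,0,0) succ=(0,0,0) retry=(0,1,0)
3. A CAS -> counter=9 r=(8,0,0) succ=(1,0,0) retry=(0,1,0)
4. C CAS -> counter=9 r=(8,0,0) succ=(1,0,0) retry=(0,1,1)
5. C LOAD -> counter=9 r=(8,0,9) succ=(1,0,0) retry=(0,1,1)
6. B LOAD -> counter=9 r=(8,9,9) succ=(1,0,0) retry=(0,1,1)
7. B CAS -> counter=10 r=(8,9,9) succ=(1,1,0) retry=(0,1,1)
8. C CAS -> counter=10 r=(8,9,9) succ=(1,1,0) retry=(0,1,2)
9. B LOAD -> counter=10 r=(8,10,9) succ=(1,1,0) retry=(0,1,2)
10. B CAS -> counter=11 r=(8,10,9) succ=(1,2,0) retry=(0,1,2)
11. B LOAD -> counter=11 r=(8,11,9) succ=(1,2,0) retry=(0,1,2)
12. B CAS -> counter=12 r=(8,11,9) succ=(1,3,0) retry=(0,1,2)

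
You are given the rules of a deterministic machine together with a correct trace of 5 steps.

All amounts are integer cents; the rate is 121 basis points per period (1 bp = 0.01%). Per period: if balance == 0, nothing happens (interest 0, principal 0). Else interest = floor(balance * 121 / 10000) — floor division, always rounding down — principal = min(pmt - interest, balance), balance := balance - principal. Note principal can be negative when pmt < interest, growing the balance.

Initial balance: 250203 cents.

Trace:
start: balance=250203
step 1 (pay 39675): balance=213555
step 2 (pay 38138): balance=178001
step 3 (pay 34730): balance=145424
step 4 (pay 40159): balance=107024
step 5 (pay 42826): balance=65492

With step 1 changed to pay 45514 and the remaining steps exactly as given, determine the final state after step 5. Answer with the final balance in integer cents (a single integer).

(re-executing from step 1 with the substitution; state before step 1: balance=250203)
step 1 (pay 45514): balance=207716
step 2 (pay 38138): balance=172091
step 3 (pay 34730): balance=139443
step 4 (pay 40159): balance=100971
step 5 (pay 42826): balance=59366

59366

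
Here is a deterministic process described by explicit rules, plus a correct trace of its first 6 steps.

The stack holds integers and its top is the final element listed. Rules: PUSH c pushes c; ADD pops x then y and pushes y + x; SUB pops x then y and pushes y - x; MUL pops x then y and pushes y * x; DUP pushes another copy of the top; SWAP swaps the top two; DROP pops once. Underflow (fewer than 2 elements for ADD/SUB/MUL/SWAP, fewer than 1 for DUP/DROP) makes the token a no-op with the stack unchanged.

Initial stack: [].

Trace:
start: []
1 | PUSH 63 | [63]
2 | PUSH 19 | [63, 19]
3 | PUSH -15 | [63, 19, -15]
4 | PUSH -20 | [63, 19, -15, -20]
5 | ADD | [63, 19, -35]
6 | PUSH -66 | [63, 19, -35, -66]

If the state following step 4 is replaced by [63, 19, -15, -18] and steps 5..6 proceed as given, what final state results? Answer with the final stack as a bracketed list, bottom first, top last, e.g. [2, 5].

state after step 4 := [63, 19, -15, -18]
5 | ADD | [63, 19, -33]
6 | PUSH -66 | [63, 19, -33, -66]

[63, 19, -33, -66]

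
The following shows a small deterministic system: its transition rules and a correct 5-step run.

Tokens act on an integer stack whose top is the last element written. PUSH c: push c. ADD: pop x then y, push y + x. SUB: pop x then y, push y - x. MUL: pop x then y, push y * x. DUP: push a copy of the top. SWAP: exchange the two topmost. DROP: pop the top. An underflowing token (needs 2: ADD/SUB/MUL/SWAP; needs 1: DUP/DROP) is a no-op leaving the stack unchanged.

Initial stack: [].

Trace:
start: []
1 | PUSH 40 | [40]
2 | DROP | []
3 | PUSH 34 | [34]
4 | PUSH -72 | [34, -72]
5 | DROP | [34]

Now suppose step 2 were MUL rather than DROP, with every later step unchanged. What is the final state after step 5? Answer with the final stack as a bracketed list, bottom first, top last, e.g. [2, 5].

[40, 34]

(re-executing from step 2 with the substitution; state before step 2: [40])
2 | MUL | [40]
3 | PUSH 34 | [40, 34]
4 | PUSH -72 | [40, 34, -72]
5 | DROP | [40, 34]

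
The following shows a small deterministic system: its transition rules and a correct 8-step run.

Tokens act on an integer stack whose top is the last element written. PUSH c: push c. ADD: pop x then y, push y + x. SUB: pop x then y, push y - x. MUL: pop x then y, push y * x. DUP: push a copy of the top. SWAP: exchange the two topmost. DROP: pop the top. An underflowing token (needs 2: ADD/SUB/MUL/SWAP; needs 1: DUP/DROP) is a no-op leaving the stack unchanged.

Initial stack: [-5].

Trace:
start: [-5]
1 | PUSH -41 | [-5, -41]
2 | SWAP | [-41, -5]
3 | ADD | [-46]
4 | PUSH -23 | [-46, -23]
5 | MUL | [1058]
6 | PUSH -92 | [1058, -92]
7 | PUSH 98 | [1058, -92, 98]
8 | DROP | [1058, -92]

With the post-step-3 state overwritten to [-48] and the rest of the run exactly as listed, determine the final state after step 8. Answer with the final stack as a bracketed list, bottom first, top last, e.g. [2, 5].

state after step 3 := [-48]
4 | PUSH -23 | [-48, -23]
5 | MUL | [1104]
6 | PUSH -92 | [1104, -92]
7 | PUSH 98 | [1104, -92, 98]
8 | DROP | [1104, -92]

[1104, -92]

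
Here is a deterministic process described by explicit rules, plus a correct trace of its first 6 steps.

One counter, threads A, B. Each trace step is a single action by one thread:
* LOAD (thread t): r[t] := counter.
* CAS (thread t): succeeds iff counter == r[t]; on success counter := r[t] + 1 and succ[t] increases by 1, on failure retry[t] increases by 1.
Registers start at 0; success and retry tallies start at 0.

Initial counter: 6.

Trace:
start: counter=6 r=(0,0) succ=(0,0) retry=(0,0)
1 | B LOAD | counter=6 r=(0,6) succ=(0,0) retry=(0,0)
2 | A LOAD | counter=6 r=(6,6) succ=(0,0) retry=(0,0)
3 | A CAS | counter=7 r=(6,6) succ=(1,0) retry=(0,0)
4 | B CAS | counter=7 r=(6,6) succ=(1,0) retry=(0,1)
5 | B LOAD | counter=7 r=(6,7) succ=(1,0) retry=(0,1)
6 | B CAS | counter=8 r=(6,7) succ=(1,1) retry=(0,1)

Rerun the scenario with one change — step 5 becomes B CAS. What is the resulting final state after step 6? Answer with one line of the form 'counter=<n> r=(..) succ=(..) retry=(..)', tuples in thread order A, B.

counter=7 r=(6,6) succ=(1,0) retry=(0,3)

(re-executing from step 5 with the substitution; state before step 5: counter=7 r=(6,6) succ=(1,0) retry=(0,1))
5 | B CAS | counter=7 r=(6,6) succ=(1,0) retry=(0,2)
6 | B CAS | counter=7 r=(6,6) succ=(1,0) retry=(0,3)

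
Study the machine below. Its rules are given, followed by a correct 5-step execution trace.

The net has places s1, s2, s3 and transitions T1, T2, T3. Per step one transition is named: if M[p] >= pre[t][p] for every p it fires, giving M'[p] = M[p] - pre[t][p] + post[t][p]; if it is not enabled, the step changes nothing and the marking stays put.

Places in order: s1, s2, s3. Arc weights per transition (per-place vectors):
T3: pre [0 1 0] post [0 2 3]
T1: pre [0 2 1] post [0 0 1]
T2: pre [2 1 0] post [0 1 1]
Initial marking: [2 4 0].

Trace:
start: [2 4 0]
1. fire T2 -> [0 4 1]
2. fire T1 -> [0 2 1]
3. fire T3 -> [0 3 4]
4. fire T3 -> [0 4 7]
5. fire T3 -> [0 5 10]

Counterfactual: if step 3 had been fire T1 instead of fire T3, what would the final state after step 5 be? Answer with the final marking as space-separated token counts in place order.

0 0 1

(re-executing from step 3 with the substitution; state before step 3: [0 2 1])
3. fire T1 -> [0 0 1]
4. fire T3 -> [0 0 1]
5. fire T3 -> [0 0 1]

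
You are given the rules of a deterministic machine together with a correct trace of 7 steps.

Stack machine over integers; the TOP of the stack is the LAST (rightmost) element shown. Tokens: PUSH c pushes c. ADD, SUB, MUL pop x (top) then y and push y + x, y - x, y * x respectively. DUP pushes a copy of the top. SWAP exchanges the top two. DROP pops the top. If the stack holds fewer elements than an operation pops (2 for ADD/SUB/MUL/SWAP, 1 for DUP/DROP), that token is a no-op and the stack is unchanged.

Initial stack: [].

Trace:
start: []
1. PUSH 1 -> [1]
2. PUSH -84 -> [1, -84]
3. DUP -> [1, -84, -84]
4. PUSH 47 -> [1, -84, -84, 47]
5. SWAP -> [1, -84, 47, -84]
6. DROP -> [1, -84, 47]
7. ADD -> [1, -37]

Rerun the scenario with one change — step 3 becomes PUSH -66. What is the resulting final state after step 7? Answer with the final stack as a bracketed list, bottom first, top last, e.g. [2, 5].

(re-executing from step 3 with the substitution; state before step 3: [1, -84])
3. PUSH -66 -> [1, -84, -66]
4. PUSH 47 -> [1, -84, -66, 47]
5. SWAP -> [1, -84, 47, -66]
6. DROP -> [1, -84, 47]
7. ADD -> [1, -37]

[1, -37]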